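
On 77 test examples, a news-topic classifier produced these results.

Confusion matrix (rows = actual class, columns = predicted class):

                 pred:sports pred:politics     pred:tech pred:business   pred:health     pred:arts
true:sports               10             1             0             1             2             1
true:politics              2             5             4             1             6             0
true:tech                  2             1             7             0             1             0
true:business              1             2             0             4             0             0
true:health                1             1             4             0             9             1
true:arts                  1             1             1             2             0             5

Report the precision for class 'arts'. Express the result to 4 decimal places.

0.7143

Take TP from the diagonal, FP from the rest of the 'arts' prediction marginal, FN from the rest of the 'arts' actual marginal.
precision = TP/(TP+FP).
arts: TP=5, FP=1+0+0+0+1=2 → 5/7 = 0.71429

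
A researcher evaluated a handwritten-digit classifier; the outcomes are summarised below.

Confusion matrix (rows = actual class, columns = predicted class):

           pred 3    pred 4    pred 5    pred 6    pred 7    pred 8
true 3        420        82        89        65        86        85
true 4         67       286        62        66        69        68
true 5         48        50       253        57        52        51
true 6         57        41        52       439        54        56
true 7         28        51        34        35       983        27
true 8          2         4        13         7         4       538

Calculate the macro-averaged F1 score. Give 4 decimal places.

0.6359

Per-class F1 score (2·TP/(2·TP+FP+FN)):
  3: TP=420, FP=67+48+57+28+2=202, FN=82+89+65+86+85=407 → 840/1449 = 0.57971
  4: TP=286, FP=82+50+41+51+4=228, FN=67+62+66+69+68=332 → 572/1132 = 0.50530
  5: TP=253, FP=89+62+52+34+13=250, FN=48+50+57+52+51=258 → 506/1014 = 0.49901
  6: TP=439, FP=65+66+57+35+7=230, FN=57+41+52+54+56=260 → 878/1368 = 0.64181
  7: TP=983, FP=86+69+52+54+4=265, FN=28+51+34+35+27=175 → 1966/2406 = 0.81712
  8: TP=538, FP=85+68+51+56+27=287, FN=2+4+13+7+4=30 → 1076/1393 = 0.77243
Macro-F1 score = mean = (0.57971 + 0.50530 + 0.49901 + 0.64181 + 0.81712 + 0.77243) / 6 = 0.6359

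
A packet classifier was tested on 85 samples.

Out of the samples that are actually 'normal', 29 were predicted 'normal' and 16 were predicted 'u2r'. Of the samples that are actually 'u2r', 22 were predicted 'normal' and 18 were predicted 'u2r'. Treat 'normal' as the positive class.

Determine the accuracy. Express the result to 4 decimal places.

Accuracy = (TP+TN)/N = (29+18)/85 = 0.5529

0.5529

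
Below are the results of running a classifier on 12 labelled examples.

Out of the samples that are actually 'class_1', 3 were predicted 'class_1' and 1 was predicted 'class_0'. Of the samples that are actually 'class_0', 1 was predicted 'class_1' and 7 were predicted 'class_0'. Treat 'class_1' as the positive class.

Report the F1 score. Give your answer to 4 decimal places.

0.7500

Precision = TP/(TP+FP) = 3/4 = 0.7500
Recall = TP/(TP+FN) = 3/4 = 0.7500
F1 = 2·TP/(2·TP+FP+FN) = 6/8 = 0.7500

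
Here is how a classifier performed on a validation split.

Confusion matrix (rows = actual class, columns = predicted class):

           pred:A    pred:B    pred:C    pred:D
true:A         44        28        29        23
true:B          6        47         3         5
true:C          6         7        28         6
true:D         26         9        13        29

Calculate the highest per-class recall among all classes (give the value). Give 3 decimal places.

0.770

Per-class recall (TP/(TP+FN)):
  A: TP=44, FN=28+29+23=80 → 44/124 = 0.3548
  B: TP=47, FN=6+3+5=14 → 47/61 = 0.7705
  C: TP=28, FN=6+7+6=19 → 28/47 = 0.5957
  D: TP=29, FN=26+9+13=48 → 29/77 = 0.3766
Highest is class 'B' with recall = 0.770.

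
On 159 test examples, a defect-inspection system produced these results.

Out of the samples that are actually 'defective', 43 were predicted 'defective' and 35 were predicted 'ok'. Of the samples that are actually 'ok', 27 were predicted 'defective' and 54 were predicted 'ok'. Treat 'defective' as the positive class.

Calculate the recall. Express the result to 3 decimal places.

0.551

Recall = TP/(TP+FN) = 43/(43+35) = 43/78 = 0.551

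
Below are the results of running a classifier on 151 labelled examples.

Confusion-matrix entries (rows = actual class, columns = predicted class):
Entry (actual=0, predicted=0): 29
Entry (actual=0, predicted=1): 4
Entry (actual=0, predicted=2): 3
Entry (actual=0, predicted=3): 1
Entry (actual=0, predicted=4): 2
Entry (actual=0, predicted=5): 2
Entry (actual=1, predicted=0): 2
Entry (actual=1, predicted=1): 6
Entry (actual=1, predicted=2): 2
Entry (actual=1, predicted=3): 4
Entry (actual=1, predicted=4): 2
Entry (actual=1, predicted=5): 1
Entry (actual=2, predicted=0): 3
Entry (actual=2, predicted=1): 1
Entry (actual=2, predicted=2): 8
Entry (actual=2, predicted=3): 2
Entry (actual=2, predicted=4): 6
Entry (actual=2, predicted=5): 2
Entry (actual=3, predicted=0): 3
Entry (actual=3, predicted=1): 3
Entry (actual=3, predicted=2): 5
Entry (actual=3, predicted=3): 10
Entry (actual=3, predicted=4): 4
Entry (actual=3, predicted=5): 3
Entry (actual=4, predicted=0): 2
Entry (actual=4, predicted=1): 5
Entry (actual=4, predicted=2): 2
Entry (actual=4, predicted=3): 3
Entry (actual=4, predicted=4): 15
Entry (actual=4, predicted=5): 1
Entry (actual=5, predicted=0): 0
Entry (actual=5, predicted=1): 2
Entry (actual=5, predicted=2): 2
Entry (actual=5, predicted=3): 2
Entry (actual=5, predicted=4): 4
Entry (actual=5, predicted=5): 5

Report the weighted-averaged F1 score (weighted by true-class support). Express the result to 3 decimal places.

Per-class F1 score (2·TP/(2·TP+FP+FN)):
  0: TP=29, FP=2+3+3+2+0=10, FN=4+3+1+2+2=12 → 58/80 = 0.7250
  1: TP=6, FP=4+1+3+5+2=15, FN=2+2+4+2+1=11 → 12/38 = 0.3158
  2: TP=8, FP=3+2+5+2+2=14, FN=3+1+2+6+2=14 → 16/44 = 0.3636
  3: TP=10, FP=1+4+2+3+2=12, FN=3+3+5+4+3=18 → 20/50 = 0.4000
  4: TP=15, FP=2+2+6+4+4=18, FN=2+5+2+3+1=13 → 30/61 = 0.4918
  5: TP=5, FP=2+1+2+3+1=9, FN=0+2+2+2+4=10 → 10/29 = 0.3448
Weighted-F1 score = Σ (supportᵢ/N)·F1 scoreᵢ with N=151: (41/151)·0.7250 + (17/151)·0.3158 + (22/151)·0.3636 + (28/151)·0.4000 + (28/151)·0.4918 + (15/151)·0.3448 = 0.485

0.485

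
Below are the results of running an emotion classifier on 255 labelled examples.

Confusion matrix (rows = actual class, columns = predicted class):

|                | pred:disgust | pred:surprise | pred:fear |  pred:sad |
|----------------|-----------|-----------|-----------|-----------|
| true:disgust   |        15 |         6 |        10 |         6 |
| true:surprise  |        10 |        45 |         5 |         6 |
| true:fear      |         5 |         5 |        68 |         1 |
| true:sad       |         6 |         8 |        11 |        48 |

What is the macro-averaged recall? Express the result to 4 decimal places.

0.6514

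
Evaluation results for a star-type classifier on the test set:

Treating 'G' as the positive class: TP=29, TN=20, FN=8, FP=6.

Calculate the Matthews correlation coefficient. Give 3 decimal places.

MCC = (TP·TN − FP·FN) / √((TP+FP)(TP+FN)(TN+FP)(TN+FN))
Numerator = 29·20 − 6·8 = 532
Denominator = √(35·37·26·28) = √942760 = 970.9583
MCC = 532 / 970.9583 = 0.548

0.548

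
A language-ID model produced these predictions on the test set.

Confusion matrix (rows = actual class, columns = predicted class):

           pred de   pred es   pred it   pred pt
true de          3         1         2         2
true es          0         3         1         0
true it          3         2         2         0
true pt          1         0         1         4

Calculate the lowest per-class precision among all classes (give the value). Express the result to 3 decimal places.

0.333

Per-class precision (TP/(TP+FP)):
  de: TP=3, FP=0+3+1=4 → 3/7 = 0.4286
  es: TP=3, FP=1+2+0=3 → 3/6 = 0.5000
  it: TP=2, FP=2+1+1=4 → 2/6 = 0.3333
  pt: TP=4, FP=2+0+0=2 → 4/6 = 0.6667
Lowest is class 'it' with precision = 0.333.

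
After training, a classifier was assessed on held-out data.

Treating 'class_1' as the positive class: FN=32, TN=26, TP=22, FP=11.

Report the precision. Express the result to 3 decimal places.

Precision = TP/(TP+FP) = 22/(22+11) = 22/33 = 0.667

0.667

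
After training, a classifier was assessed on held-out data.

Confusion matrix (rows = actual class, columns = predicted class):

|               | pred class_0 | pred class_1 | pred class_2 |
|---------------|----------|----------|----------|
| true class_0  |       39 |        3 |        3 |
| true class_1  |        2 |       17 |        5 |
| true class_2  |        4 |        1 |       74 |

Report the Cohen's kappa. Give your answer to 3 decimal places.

Observed agreement pₒ = trace/N = 130/148 = 0.8784
Expected agreement pₑ = Σ (rowᵢ·colᵢ)/N² = (45·45 + 24·21 + 79·82)/148² = 0.4112
κ = (pₒ − pₑ)/(1 − pₑ) = (0.8784 − 0.4112)/(1 − 0.4112) = 0.793

0.793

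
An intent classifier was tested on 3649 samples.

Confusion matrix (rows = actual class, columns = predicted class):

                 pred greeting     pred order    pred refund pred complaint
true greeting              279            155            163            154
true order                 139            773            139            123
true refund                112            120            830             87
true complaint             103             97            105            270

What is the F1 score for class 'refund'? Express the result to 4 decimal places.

0.6957

Treat 'refund' as positive and all other classes as negative.
F1 score = 2·TP/(2·TP+FP+FN).
refund: TP=830, FP=163+139+105=407, FN=112+120+87=319 → 1660/2386 = 0.69573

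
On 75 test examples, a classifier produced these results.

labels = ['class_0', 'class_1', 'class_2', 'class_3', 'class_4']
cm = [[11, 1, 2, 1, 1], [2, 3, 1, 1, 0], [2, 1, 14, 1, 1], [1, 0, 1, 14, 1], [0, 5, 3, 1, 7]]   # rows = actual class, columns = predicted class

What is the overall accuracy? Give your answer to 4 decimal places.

0.6533

Accuracy = trace / total = (11+3+14+14+7=49) / 75 = 49/75 = 0.6533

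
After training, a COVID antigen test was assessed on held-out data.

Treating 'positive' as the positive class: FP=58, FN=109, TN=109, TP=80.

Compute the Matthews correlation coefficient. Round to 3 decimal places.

0.078

MCC = (TP·TN − FP·FN) / √((TP+FP)(TP+FN)(TN+FP)(TN+FN))
Numerator = 80·109 − 58·109 = 2398
Denominator = √(138·189·167·218) = √949541292 = 30814.6279
MCC = 2398 / 30814.6279 = 0.078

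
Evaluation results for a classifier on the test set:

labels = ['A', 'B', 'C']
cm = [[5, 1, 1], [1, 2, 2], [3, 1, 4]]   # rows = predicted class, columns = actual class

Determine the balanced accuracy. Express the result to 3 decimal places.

0.542

Balanced accuracy = mean of per-class recall.
  A: recall = 5/9 = 0.5556
  B: recall = 2/4 = 0.5000
  C: recall = 4/7 = 0.5714
Mean = (0.5556 + 0.5000 + 0.5714) / 3 = 0.542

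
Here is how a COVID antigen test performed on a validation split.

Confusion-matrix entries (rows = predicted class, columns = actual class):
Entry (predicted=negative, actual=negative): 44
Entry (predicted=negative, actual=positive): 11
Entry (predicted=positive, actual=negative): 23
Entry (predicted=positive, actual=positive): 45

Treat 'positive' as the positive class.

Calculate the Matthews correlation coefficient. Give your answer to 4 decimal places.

0.4610

MCC = (TP·TN − FP·FN) / √((TP+FP)(TP+FN)(TN+FP)(TN+FN))
Numerator = 45·44 − 23·11 = 1727
Denominator = √(68·56·67·55) = √14032480 = 3745.9952
MCC = 1727 / 3745.9952 = 0.4610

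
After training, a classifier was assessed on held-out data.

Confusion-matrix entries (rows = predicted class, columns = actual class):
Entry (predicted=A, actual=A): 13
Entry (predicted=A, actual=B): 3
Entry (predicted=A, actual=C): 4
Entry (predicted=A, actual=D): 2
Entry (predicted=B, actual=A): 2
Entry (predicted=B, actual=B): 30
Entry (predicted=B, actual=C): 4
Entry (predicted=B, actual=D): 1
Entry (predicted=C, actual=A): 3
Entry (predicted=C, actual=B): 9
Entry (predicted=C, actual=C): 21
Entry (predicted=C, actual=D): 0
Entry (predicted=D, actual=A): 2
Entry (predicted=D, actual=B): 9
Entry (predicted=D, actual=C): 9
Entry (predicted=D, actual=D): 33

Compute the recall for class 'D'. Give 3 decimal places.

0.917

One-vs-rest for 'D': TP = diagonal; FP = other classes predicted 'D'; FN = 'D' predicted as other.
recall = TP/(TP+FN).
D: TP=33, FN=2+1+0=3 → 33/36 = 0.9167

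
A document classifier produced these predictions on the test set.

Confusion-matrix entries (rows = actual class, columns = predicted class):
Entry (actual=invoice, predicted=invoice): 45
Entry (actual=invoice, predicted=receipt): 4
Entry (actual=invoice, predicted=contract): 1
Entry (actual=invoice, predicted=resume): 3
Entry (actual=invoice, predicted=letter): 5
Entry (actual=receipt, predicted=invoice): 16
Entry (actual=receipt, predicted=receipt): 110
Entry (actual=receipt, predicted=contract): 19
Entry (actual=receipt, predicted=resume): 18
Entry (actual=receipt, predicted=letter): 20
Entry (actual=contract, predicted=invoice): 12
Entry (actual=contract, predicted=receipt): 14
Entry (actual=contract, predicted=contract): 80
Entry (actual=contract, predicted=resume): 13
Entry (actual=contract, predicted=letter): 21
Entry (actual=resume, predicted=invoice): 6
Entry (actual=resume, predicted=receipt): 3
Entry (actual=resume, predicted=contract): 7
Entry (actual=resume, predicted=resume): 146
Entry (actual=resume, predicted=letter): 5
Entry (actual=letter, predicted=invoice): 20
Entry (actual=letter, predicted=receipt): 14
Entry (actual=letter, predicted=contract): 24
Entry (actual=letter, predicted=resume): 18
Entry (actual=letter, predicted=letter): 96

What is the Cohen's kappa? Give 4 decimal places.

0.5727

Observed agreement pₒ = trace/N = 477/720 = 0.66250
Expected agreement pₑ = Σ (rowᵢ·colᵢ)/N² = (58·99 + 183·145 + 140·131 + 167·198 + 172·147)/720² = 0.21020
κ = (pₒ − pₑ)/(1 − pₑ) = (0.66250 − 0.21020)/(1 − 0.21020) = 0.5727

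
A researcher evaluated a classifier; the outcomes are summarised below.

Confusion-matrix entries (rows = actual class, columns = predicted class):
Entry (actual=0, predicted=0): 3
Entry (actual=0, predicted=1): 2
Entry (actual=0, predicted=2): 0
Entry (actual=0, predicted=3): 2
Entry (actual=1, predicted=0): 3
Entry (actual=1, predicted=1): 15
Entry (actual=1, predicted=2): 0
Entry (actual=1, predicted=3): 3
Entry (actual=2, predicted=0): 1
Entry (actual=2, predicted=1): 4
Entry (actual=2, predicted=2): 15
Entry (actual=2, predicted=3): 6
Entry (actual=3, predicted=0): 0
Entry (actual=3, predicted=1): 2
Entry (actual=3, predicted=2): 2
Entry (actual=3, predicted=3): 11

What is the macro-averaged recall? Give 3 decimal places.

0.613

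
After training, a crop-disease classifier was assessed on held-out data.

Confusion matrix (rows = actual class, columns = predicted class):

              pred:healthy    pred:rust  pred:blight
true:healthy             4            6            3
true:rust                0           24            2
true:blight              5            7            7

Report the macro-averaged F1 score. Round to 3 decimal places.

0.526

Per-class F1 score (2·TP/(2·TP+FP+FN)):
  healthy: TP=4, FP=0+5=5, FN=6+3=9 → 8/22 = 0.3636
  rust: TP=24, FP=6+7=13, FN=0+2=2 → 48/63 = 0.7619
  blight: TP=7, FP=3+2=5, FN=5+7=12 → 14/31 = 0.4516
Macro-F1 score = mean = (0.3636 + 0.7619 + 0.4516) / 3 = 0.526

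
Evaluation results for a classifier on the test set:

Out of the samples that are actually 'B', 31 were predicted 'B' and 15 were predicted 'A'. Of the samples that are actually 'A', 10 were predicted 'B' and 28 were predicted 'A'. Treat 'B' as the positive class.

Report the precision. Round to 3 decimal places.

Precision = TP/(TP+FP) = 31/(31+10) = 31/41 = 0.756

0.756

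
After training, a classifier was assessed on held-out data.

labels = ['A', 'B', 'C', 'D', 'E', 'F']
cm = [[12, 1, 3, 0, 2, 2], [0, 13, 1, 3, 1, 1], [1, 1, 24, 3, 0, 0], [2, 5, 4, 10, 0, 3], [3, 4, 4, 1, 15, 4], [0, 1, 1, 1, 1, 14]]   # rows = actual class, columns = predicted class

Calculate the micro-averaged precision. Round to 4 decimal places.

Micro-averaging pools counts across classes: ΣTP=88, ΣFP=53, ΣFN=53.
Micro-precision = TP/(TP+FP) on pooled counts = 0.6241 (equals overall accuracy in single-label multiclass).

0.6241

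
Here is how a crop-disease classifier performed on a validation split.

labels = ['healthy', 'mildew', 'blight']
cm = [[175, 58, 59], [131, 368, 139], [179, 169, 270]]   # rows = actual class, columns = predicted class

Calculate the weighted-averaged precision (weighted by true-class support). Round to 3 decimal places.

0.553

Per-class precision (TP/(TP+FP)):
  healthy: TP=175, FP=131+179=310 → 175/485 = 0.3608
  mildew: TP=368, FP=58+169=227 → 368/595 = 0.6185
  blight: TP=270, FP=59+139=198 → 270/468 = 0.5769
Weighted-precision = Σ (supportᵢ/N)·precisionᵢ with N=1548: (292/1548)·0.3608 + (638/1548)·0.6185 + (618/1548)·0.5769 = 0.553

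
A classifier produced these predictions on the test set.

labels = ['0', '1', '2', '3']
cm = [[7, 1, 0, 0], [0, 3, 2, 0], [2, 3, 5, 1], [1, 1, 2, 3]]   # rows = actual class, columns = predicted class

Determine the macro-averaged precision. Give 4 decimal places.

0.5951

Per-class precision (TP/(TP+FP)):
  0: TP=7, FP=0+2+1=3 → 7/10 = 0.70000
  1: TP=3, FP=1+3+1=5 → 3/8 = 0.37500
  2: TP=5, FP=0+2+2=4 → 5/9 = 0.55556
  3: TP=3, FP=0+0+1=1 → 3/4 = 0.75000
Macro-precision = mean = (0.70000 + 0.37500 + 0.55556 + 0.75000) / 4 = 0.5951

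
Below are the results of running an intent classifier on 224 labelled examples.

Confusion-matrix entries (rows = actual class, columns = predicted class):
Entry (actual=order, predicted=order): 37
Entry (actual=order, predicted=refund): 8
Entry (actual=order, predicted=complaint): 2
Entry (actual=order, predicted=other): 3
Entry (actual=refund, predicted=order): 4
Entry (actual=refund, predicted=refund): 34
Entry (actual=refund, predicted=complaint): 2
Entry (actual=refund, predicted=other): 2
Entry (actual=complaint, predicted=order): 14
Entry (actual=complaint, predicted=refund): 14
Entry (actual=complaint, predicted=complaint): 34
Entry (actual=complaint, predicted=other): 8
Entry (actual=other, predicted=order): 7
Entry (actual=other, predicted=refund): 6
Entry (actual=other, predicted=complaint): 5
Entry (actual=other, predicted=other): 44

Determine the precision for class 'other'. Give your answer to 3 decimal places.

0.772

Take TP from the diagonal, FP from the rest of the 'other' prediction marginal, FN from the rest of the 'other' actual marginal.
precision = TP/(TP+FP).
other: TP=44, FP=3+2+8=13 → 44/57 = 0.7719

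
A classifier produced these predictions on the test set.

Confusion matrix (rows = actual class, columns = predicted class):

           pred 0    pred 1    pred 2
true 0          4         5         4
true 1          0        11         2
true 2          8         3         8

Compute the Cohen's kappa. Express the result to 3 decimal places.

0.270

Observed agreement pₒ = trace/N = 23/45 = 0.5111
Expected agreement pₑ = Σ (rowᵢ·colᵢ)/N² = (13·12 + 13·19 + 19·14)/45² = 0.3304
κ = (pₒ − pₑ)/(1 − pₑ) = (0.5111 − 0.3304)/(1 − 0.3304) = 0.270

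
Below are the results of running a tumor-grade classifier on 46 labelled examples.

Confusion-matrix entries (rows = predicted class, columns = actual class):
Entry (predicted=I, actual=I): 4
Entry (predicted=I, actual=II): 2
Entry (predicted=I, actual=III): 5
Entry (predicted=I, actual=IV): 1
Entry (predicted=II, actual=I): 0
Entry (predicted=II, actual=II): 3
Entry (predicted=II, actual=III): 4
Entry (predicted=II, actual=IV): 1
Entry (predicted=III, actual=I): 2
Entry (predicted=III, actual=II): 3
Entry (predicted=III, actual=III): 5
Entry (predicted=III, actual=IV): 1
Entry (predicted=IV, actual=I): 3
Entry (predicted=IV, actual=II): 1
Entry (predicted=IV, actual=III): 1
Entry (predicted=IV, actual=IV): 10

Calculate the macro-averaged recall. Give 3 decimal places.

0.470

Per-class recall (TP/(TP+FN)):
  I: TP=4, FN=0+2+3=5 → 4/9 = 0.4444
  II: TP=3, FN=2+3+1=6 → 3/9 = 0.3333
  III: TP=5, FN=5+4+1=10 → 5/15 = 0.3333
  IV: TP=10, FN=1+1+1=3 → 10/13 = 0.7692
Macro-recall = mean = (0.4444 + 0.3333 + 0.3333 + 0.7692) / 4 = 0.470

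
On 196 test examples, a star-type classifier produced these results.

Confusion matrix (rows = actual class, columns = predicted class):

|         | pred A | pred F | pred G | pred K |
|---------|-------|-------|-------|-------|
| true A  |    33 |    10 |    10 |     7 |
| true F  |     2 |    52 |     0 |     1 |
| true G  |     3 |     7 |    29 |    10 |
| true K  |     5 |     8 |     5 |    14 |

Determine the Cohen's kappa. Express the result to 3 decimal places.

0.531

Observed agreement pₒ = trace/N = 128/196 = 0.6531
Expected agreement pₑ = Σ (rowᵢ·colᵢ)/N² = (60·43 + 55·77 + 49·44 + 32·32)/196² = 0.2602
κ = (pₒ − pₑ)/(1 − pₑ) = (0.6531 − 0.2602)/(1 − 0.2602) = 0.531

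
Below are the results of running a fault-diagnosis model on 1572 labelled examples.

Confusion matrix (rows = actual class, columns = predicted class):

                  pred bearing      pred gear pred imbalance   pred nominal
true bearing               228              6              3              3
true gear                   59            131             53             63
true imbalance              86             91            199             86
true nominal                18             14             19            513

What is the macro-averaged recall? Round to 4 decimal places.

Per-class recall (TP/(TP+FN)):
  bearing: TP=228, FN=6+3+3=12 → 228/240 = 0.95000
  gear: TP=131, FN=59+53+63=175 → 131/306 = 0.42810
  imbalance: TP=199, FN=86+91+86=263 → 199/462 = 0.43074
  nominal: TP=513, FN=18+14+19=51 → 513/564 = 0.90957
Macro-recall = mean = (0.95000 + 0.42810 + 0.43074 + 0.90957) / 4 = 0.6796

0.6796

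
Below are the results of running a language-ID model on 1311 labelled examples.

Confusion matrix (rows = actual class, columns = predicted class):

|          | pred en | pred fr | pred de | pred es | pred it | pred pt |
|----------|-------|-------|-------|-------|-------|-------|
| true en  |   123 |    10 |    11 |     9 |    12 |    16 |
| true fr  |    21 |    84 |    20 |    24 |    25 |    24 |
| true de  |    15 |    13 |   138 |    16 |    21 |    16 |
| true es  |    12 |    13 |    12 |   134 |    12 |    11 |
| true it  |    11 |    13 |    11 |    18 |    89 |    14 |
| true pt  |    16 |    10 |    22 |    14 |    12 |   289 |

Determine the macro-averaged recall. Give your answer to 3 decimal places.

0.632

Per-class recall (TP/(TP+FN)):
  en: TP=123, FN=10+11+9+12+16=58 → 123/181 = 0.6796
  fr: TP=84, FN=21+20+24+25+24=114 → 84/198 = 0.4242
  de: TP=138, FN=15+13+16+21+16=81 → 138/219 = 0.6301
  es: TP=134, FN=12+13+12+12+11=60 → 134/194 = 0.6907
  it: TP=89, FN=11+13+11+18+14=67 → 89/156 = 0.5705
  pt: TP=289, FN=16+10+22+14+12=74 → 289/363 = 0.7961
Macro-recall = mean = (0.6796 + 0.4242 + 0.6301 + 0.6907 + 0.5705 + 0.7961) / 6 = 0.632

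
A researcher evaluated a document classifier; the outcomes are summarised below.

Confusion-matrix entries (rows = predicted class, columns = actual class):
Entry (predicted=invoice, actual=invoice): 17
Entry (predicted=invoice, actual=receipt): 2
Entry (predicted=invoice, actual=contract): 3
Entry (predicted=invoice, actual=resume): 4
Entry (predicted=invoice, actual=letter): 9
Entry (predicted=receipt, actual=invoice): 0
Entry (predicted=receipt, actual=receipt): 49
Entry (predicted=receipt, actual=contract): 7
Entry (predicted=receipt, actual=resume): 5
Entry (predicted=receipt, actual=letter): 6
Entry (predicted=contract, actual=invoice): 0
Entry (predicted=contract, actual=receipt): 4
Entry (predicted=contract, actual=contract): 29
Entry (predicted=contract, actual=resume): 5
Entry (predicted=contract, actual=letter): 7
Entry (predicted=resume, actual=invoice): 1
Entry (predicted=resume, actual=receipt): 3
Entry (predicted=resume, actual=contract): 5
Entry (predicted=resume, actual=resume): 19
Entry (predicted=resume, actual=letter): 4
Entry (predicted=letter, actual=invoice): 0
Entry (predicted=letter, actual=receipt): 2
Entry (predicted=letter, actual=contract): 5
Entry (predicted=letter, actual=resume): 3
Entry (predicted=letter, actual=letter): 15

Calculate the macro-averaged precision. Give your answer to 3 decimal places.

0.611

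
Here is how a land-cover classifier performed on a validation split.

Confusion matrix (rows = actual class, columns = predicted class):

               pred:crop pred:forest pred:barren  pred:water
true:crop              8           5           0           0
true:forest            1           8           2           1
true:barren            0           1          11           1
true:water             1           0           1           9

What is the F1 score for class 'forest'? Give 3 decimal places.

Take TP from the diagonal, FP from the rest of the 'forest' prediction marginal, FN from the rest of the 'forest' actual marginal.
F1 score = 2·TP/(2·TP+FP+FN).
forest: TP=8, FP=5+1+0=6, FN=1+2+1=4 → 16/26 = 0.6154

0.615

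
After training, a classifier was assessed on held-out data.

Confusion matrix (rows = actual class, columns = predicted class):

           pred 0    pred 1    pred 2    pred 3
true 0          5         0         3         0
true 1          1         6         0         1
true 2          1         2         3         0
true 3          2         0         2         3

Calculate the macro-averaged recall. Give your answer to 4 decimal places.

Per-class recall (TP/(TP+FN)):
  0: TP=5, FN=0+3+0=3 → 5/8 = 0.62500
  1: TP=6, FN=1+0+1=2 → 6/8 = 0.75000
  2: TP=3, FN=1+2+0=3 → 3/6 = 0.50000
  3: TP=3, FN=2+0+2=4 → 3/7 = 0.42857
Macro-recall = mean = (0.62500 + 0.75000 + 0.50000 + 0.42857) / 4 = 0.5759

0.5759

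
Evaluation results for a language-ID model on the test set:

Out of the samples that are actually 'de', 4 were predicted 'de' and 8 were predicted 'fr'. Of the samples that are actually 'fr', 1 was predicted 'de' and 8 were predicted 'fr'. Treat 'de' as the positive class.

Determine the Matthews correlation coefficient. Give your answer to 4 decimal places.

0.2582

MCC = (TP·TN − FP·FN) / √((TP+FP)(TP+FN)(TN+FP)(TN+FN))
Numerator = 4·8 − 1·8 = 24
Denominator = √(5·12·9·16) = √8640 = 92.9516
MCC = 24 / 92.9516 = 0.2582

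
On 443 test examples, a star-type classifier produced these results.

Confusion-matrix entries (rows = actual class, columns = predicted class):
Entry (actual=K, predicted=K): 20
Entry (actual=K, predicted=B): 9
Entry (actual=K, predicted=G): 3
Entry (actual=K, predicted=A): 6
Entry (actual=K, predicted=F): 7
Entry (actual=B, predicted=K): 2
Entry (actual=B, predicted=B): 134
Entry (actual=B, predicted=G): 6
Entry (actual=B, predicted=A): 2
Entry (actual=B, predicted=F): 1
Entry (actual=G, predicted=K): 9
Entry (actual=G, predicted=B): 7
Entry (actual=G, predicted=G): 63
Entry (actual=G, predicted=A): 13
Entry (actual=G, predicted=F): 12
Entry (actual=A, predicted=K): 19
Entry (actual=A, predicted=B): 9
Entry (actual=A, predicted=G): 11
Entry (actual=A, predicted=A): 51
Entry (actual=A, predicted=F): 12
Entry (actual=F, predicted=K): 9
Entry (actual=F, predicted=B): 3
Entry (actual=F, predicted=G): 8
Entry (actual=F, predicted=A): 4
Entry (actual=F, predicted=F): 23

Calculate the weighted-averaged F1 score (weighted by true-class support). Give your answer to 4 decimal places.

Per-class F1 score (2·TP/(2·TP+FP+FN)):
  K: TP=20, FP=2+9+19+9=39, FN=9+3+6+7=25 → 40/104 = 0.38462
  B: TP=134, FP=9+7+9+3=28, FN=2+6+2+1=11 → 268/307 = 0.87296
  G: TP=63, FP=3+6+11+8=28, FN=9+7+13+12=41 → 126/195 = 0.64615
  A: TP=51, FP=6+2+13+4=25, FN=19+9+11+12=51 → 102/178 = 0.57303
  F: TP=23, FP=7+1+12+12=32, FN=9+3+8+4=24 → 46/102 = 0.45098
Weighted-F1 score = Σ (supportᵢ/N)·F1 scoreᵢ with N=443: (45/443)·0.38462 + (145/443)·0.87296 + (104/443)·0.64615 + (102/443)·0.57303 + (47/443)·0.45098 = 0.6563

0.6563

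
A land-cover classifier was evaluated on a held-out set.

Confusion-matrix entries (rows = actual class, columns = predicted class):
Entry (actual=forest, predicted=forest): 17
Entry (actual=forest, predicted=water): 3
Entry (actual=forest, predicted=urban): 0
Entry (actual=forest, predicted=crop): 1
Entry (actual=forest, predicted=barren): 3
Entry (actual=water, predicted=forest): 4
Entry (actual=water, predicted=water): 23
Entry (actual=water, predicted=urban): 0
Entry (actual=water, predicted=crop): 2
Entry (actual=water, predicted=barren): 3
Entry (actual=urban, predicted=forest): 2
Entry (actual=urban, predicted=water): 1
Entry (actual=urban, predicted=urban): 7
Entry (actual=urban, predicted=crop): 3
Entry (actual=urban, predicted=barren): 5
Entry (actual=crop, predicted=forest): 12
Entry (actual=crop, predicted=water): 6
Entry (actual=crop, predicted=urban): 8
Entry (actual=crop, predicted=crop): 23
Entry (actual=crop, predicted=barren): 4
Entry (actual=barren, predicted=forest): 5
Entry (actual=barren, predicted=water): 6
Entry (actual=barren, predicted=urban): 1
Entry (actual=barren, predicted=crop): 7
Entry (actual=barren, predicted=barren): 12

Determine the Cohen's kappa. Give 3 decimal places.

Observed agreement pₒ = trace/N = 82/158 = 0.5190
Expected agreement pₑ = Σ (rowᵢ·colᵢ)/N² = (24·40 + 32·39 + 18·16 + 53·36 + 31·27)/158² = 0.2099
κ = (pₒ − pₑ)/(1 − pₑ) = (0.5190 − 0.2099)/(1 − 0.2099) = 0.391

0.391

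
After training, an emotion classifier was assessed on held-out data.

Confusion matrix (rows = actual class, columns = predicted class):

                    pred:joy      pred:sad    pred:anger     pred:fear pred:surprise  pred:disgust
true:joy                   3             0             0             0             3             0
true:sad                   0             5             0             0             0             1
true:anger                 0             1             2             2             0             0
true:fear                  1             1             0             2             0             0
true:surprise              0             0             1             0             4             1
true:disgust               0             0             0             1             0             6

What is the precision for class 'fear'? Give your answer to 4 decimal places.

0.4000

Treat 'fear' as positive and all other classes as negative.
precision = TP/(TP+FP).
fear: TP=2, FP=0+0+2+0+1=3 → 2/5 = 0.40000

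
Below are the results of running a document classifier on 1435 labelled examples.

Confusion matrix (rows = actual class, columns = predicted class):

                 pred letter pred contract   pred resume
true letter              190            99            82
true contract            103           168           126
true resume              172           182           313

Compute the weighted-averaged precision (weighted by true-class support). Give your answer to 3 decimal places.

Per-class precision (TP/(TP+FP)):
  letter: TP=190, FP=103+172=275 → 190/465 = 0.4086
  contract: TP=168, FP=99+182=281 → 168/449 = 0.3742
  resume: TP=313, FP=82+126=208 → 313/521 = 0.6008
Weighted-precision = Σ (supportᵢ/N)·precisionᵢ with N=1435: (371/1435)·0.4086 + (397/1435)·0.3742 + (667/1435)·0.6008 = 0.488

0.488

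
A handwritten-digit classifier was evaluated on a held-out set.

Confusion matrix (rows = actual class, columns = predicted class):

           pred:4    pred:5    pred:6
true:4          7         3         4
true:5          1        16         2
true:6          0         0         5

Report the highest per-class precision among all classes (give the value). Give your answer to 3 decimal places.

0.875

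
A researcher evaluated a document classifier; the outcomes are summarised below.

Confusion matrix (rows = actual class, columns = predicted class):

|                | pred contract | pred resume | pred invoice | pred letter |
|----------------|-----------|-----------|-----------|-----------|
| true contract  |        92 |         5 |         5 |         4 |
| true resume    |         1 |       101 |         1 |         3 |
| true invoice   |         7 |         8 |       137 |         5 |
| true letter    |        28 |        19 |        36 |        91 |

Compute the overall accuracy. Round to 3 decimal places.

Accuracy = trace / total = (92+101+137+91=421) / 543 = 421/543 = 0.775

0.775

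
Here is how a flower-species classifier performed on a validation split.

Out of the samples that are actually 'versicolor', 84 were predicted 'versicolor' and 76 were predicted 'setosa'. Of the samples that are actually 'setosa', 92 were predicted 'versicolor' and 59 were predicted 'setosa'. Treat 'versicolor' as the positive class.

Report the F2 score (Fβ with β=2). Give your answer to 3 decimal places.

Fβ = (1+β²)·TP / ((1+β²)·TP + β²·FN + FP), with β²=4
= 5·84 / (5·84 + 4·76 + 92) = 0.515

0.515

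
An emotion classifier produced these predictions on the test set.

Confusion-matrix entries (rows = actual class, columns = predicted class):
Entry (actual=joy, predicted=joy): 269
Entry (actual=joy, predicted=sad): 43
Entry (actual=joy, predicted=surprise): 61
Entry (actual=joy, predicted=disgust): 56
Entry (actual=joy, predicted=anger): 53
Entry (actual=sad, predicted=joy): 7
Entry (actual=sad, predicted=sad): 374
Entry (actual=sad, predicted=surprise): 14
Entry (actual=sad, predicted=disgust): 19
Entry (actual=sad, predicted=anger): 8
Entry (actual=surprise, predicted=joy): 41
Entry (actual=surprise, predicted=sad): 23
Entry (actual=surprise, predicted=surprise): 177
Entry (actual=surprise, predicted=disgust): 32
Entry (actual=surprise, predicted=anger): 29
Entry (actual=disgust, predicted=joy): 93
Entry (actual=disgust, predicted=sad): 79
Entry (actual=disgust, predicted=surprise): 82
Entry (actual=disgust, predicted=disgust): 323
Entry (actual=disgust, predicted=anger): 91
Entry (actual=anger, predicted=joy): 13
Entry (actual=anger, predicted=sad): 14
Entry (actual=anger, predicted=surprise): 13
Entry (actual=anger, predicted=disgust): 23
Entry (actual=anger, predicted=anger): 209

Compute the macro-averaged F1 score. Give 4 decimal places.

0.6262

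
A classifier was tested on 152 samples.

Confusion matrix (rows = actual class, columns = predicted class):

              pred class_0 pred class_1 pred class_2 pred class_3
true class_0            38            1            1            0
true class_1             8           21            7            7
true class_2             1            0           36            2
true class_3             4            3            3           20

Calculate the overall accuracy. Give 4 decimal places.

0.7566

Accuracy = trace / total = (38+21+36+20=115) / 152 = 115/152 = 0.7566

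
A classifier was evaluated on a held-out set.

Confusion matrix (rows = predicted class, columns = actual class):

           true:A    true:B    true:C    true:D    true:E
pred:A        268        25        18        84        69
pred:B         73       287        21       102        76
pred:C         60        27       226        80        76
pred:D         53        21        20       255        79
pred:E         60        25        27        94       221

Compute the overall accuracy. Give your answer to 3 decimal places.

0.536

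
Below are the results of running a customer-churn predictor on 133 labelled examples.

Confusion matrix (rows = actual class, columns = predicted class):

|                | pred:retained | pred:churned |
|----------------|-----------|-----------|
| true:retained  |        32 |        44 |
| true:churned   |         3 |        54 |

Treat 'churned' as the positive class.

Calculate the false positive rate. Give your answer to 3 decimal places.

FPR = FP/(FP+TN) = 44/(44+32) = 0.579

0.579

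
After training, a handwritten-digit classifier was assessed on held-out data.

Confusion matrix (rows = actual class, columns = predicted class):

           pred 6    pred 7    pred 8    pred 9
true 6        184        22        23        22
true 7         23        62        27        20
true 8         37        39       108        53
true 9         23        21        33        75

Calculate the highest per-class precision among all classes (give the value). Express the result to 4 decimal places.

0.6891

Per-class precision (TP/(TP+FP)):
  6: TP=184, FP=23+37+23=83 → 184/267 = 0.68914
  7: TP=62, FP=22+39+21=82 → 62/144 = 0.43056
  8: TP=108, FP=23+27+33=83 → 108/191 = 0.56545
  9: TP=75, FP=22+20+53=95 → 75/170 = 0.44118
Highest is class '6' with precision = 0.6891.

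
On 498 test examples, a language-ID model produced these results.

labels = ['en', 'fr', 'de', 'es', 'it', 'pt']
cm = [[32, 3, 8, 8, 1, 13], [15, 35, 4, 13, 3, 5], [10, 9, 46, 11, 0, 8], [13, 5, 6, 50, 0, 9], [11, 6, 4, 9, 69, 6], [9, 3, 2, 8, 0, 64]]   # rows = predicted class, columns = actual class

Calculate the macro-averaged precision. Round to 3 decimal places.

0.585

Per-class precision (TP/(TP+FP)):
  en: TP=32, FP=3+8+8+1+13=33 → 32/65 = 0.4923
  fr: TP=35, FP=15+4+13+3+5=40 → 35/75 = 0.4667
  de: TP=46, FP=10+9+11+0+8=38 → 46/84 = 0.5476
  es: TP=50, FP=13+5+6+0+9=33 → 50/83 = 0.6024
  it: TP=69, FP=11+6+4+9+6=36 → 69/105 = 0.6571
  pt: TP=64, FP=9+3+2+8+0=22 → 64/86 = 0.7442
Macro-precision = mean = (0.4923 + 0.4667 + 0.5476 + 0.6024 + 0.6571 + 0.7442) / 6 = 0.585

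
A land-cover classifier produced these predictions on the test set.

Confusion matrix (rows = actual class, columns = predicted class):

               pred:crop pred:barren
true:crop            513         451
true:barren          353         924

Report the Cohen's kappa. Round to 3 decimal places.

Observed agreement pₒ = trace/N = 1437/2241 = 0.6412
Expected agreement pₑ = Σ (rowᵢ·colᵢ)/N² = (964·866 + 1277·1375)/2241² = 0.5159
κ = (pₒ − pₑ)/(1 − pₑ) = (0.6412 − 0.5159)/(1 − 0.5159) = 0.259

0.259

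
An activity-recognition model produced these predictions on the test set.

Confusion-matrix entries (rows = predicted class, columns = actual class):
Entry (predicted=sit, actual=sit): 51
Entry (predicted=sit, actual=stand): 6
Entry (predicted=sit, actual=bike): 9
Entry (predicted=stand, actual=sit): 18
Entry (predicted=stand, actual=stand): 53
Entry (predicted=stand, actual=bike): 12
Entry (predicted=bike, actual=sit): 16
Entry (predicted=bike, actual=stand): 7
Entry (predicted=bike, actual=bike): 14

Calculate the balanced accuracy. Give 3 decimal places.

0.601

Balanced accuracy = mean of per-class recall.
  sit: recall = 51/85 = 0.6000
  stand: recall = 53/66 = 0.8030
  bike: recall = 14/35 = 0.4000
Mean = (0.6000 + 0.8030 + 0.4000) / 3 = 0.601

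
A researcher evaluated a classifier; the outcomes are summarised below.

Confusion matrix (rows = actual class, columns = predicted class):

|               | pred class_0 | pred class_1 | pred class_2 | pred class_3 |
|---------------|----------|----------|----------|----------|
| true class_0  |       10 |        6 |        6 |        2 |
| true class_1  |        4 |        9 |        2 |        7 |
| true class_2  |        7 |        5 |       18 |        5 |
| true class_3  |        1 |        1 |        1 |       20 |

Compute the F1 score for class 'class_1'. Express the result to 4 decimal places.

0.4186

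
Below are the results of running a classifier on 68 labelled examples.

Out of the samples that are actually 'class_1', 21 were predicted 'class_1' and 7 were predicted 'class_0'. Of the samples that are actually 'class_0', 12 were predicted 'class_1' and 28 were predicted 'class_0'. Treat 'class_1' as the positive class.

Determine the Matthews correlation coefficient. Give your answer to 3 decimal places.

0.443

MCC = (TP·TN − FP·FN) / √((TP+FP)(TP+FN)(TN+FP)(TN+FN))
Numerator = 21·28 − 12·7 = 504
Denominator = √(33·28·40·35) = √1293600 = 1137.3654
MCC = 504 / 1137.3654 = 0.443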